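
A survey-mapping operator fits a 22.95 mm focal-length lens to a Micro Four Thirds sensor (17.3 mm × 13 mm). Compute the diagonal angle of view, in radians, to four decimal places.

0.8811 rad

Sensor diagonal = √(17.3² + 13²) = √468.2900 ≈ 21.6400 mm.
Angle of view α = 2·arctan(d/2f) with d = 21.6400 mm and f = 22.95 mm.
d/2f = 0.47146; arctan(0.47146) ≈ 0.4406 rad, so α ≈ 0.8811 rad.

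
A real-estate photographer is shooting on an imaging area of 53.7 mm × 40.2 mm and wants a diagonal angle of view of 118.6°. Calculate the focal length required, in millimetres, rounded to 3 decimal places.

19.915 mm

Sensor diagonal = √(53.7² + 40.2²) = √4499.7300 ≈ 67.0800 mm.
From α = 2·arctan(d/2f) we get f = d / (2·tan(α/2)).
With d = 67.0800 mm and α/2 = 59.3°, tan(α/2) ≈ 1.68419, so f ≈ 67.0800 / 3.36838 ≈ 19.9146 mm.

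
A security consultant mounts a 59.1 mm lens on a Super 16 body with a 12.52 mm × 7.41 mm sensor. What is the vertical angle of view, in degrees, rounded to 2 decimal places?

7.17°

Angle of view α = 2·arctan(h/2f) with h = 7.41 mm and f = 59.1 mm.
h/2f = 0.06269; arctan(0.06269) ≈ 3.5872°, so α ≈ 7.1744°.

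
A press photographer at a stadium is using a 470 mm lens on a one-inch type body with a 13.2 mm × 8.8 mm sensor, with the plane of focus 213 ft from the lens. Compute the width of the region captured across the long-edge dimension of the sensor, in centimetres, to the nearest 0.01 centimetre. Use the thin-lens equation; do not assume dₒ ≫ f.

181.02 cm

dₒ: 213 ft × 304.8 mm/ft = 64922.40 mm.
Similar triangles through the lens centre give W/dₒ = w/dᵢ; with 1/f = 1/dₒ + 1/dᵢ this gives W = w·(dₒ − f)/f.
W = 13.2 mm × (64922.4 − 470) / 470 = 13.2 × 137.1328 ≈ 1810.152 mm = 181.015 cm.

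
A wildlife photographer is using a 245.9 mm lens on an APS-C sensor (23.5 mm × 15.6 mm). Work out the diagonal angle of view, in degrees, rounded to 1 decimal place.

Sensor diagonal = √(23.5² + 15.6²) = √795.6100 ≈ 28.2066 mm.
Angle of view α = 2·arctan(d/2f) with d = 28.2066 mm and f = 245.9 mm.
d/2f = 0.05735; arctan(0.05735) ≈ 3.2825°, so α ≈ 6.5651°.

6.6°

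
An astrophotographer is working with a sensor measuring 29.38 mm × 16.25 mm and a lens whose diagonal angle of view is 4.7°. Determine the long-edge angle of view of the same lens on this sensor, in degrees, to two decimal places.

4.11°

Sensor diagonal = √(29.38² + 16.25²) = √1127.2469 ≈ 33.5745 mm.
From the diagonal AOV: f = 33.5745 / (2·tan(2.35°)) = 33.5745 / 0.08208 ≈ 409.0634 mm.
Long-edge AOV = 2·arctan(29.38 / (2 × 409.0634)) = 2·arctan(0.03591) ≈ 4.1134°.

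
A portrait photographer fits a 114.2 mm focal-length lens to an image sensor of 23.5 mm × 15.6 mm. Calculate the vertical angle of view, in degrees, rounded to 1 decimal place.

7.8°

Angle of view α = 2·arctan(h/2f) with h = 15.6 mm and f = 114.2 mm.
h/2f = 0.06830; arctan(0.06830) ≈ 3.9073°, so α ≈ 7.8146°.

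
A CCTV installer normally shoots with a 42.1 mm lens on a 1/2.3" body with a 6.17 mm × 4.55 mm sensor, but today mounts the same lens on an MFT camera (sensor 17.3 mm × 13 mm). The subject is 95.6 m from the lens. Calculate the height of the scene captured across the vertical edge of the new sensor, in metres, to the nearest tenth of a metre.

29.5 m

The focal length stays 42.1 mm; the relevant sensor dimension is now h = 13 mm. Object distance dₒ = 95.6 m = 95600 mm.
Thin-lens field height W = h·(dₒ − f)/f = 13 × (95600 − 42.1)/42.1 ≈ 29507.190 mm = 29.5072 m.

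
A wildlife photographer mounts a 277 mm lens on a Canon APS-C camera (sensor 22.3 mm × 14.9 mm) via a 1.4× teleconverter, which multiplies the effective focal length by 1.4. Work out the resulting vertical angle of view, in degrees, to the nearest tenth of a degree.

Effective focal length f = 277 × 1.4 = 387.8 mm.
α = 2·arctan(14.9 / (2 × 387.8)) = 2·arctan(0.01921) ≈ 2.2011°.

2.2°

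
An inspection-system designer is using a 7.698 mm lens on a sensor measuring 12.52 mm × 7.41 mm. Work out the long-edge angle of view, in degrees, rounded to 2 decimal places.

78.24°

Angle of view α = 2·arctan(w/2f) with w = 12.52 mm and f = 7.698 mm.
w/2f = 0.81320; arctan(0.81320) ≈ 39.1179°, so α ≈ 78.2359°.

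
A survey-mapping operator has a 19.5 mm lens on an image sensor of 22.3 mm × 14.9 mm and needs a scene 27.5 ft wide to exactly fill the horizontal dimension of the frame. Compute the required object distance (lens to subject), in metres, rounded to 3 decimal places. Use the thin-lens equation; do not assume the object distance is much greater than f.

7.349 m

W: 27.5 ft × 304.8 mm/ft = 8382.00 mm.
Magnification m = w/W = dᵢ/dₒ; combined with 1/f = 1/dₒ + 1/dᵢ this gives dₒ = f·(1 + W/w).
dₒ = 19.5 mm × (1 + 8382/22.3) = 19.5 × 376.8744 ≈ 7349.051 mm = 7.34905 m.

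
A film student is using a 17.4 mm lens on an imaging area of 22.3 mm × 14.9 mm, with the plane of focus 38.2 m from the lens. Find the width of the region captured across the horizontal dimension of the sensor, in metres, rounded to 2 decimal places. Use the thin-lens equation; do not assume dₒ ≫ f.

48.94 m

dₒ: 38.2 m = 38200 mm.
Similar triangles through the lens centre give W/dₒ = w/dᵢ; with 1/f = 1/dₒ + 1/dᵢ this gives W = w·(dₒ − f)/f.
W = 22.3 mm × (38200 − 17.4) / 17.4 = 22.3 × 2194.4023 ≈ 48935.171 mm = 48.9352 m.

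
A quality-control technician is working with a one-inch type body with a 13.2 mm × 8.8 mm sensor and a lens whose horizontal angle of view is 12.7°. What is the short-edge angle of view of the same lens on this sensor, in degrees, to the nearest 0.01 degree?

From the horizontal AOV: f = 13.2 / (2·tan(6.35°)) = 13.2 / 0.22257 ≈ 59.3075 mm.
Short-edge AOV = 2·arctan(8.8 / (2 × 59.3075)) = 2·arctan(0.07419) ≈ 8.4860°.

8.49°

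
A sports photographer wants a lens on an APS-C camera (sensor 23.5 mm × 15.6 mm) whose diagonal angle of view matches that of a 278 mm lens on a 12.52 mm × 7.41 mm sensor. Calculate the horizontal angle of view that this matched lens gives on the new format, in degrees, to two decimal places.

Sensor diagonal = √(12.52² + 7.41²) = √211.6585 ≈ 14.5485 mm.
Sensor diagonal = √(23.5² + 15.6²) = √795.6100 ≈ 28.2066 mm.
Equal diagonal AOV ⇒ f₂ = f₁ · 28.2066/14.5485 = 278 × 1.93880 ≈ 538.9855 mm.
Horizontal AOV on the new format = 2·arctan(23.5 / (2 × 538.9855)) = 2·arctan(0.02180) ≈ 2.4977°.

2.50°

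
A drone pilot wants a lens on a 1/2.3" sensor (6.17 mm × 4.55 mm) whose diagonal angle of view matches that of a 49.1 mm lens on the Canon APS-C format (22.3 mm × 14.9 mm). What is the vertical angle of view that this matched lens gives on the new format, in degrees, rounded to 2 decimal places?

18.41°

Sensor diagonal = √(22.3² + 14.9²) = √719.3000 ≈ 26.8198 mm.
Sensor diagonal = √(6.17² + 4.55²) = √58.7714 ≈ 7.6663 mm.
Equal diagonal AOV ⇒ f₂ = f₁ · 7.6663/26.8198 = 49.1 × 0.28584 ≈ 14.0349 mm.
Vertical AOV on the new format = 2·arctan(4.55 / (2 × 14.0349)) = 2·arctan(0.16210) ≈ 18.4146°.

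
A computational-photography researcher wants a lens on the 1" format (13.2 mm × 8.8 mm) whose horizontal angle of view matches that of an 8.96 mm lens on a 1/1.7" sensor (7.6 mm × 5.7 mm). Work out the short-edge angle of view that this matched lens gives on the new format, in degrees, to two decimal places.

Equal horizontal AOV ⇒ f₂ = f₁ · 13.2/7.6 = 8.96 × 1.73684 ≈ 15.5621 mm.
Short-edge AOV on the new format = 2·arctan(8.8 / (2 × 15.5621)) = 2·arctan(0.28274) ≈ 31.5752°.

31.58°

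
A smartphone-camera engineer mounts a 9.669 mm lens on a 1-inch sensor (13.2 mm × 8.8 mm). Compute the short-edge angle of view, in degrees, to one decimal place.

48.9°

Angle of view α = 2·arctan(h/2f) with h = 8.8 mm and f = 9.669 mm.
h/2f = 0.45506; arctan(0.45506) ≈ 24.4685°, so α ≈ 48.9370°.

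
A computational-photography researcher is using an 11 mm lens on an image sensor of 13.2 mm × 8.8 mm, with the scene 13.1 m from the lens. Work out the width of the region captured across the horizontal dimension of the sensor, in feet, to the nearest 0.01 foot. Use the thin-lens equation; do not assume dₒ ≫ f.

dₒ: 13.1 m = 13100 mm.
Similar triangles through the lens centre give W/dₒ = w/dᵢ; with 1/f = 1/dₒ + 1/dᵢ this gives W = w·(dₒ − f)/f.
W = 13.2 mm × (13100 − 11) / 11 = 13.2 × 1189.9091 ≈ 15706.800 mm = 15706.800/304.8 ft = 51.5315 ft.

51.53 ft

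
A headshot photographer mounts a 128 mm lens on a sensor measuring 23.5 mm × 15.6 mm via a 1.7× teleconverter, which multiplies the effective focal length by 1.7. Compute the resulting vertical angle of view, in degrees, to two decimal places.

Effective focal length f = 128 × 1.7 = 217.6 mm.
α = 2·arctan(15.6 / (2 × 217.6)) = 2·arctan(0.03585) ≈ 4.1058°.

4.11°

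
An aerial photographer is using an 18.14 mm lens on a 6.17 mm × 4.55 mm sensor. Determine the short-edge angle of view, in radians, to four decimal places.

0.2495 rad

Angle of view α = 2·arctan(h/2f) with h = 4.55 mm and f = 18.14 mm.
h/2f = 0.12541; arctan(0.12541) ≈ 0.1248 rad, so α ≈ 0.2495 rad.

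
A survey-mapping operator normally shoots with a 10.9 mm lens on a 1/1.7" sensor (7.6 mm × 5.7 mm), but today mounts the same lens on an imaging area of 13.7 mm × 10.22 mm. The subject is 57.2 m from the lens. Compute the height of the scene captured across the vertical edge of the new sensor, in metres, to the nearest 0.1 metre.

53.6 m

The focal length stays 10.9 mm; the relevant sensor dimension is now h = 10.22 mm. Object distance dₒ = 57.2 m = 57200 mm.
Thin-lens field height W = h·(dₒ − f)/f = 10.22 × (57200 − 10.9)/10.9 ≈ 53621.340 mm = 53.6213 m.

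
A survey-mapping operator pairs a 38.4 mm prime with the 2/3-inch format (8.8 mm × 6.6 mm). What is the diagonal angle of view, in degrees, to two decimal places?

16.30°

Sensor diagonal = √(8.8² + 6.6²) = √121.0000 ≈ 11.0000 mm.
Angle of view α = 2·arctan(d/2f) with d = 11.0000 mm and f = 38.4 mm.
d/2f = 0.14323; arctan(0.14323) ≈ 8.1510°, so α ≈ 16.3020°.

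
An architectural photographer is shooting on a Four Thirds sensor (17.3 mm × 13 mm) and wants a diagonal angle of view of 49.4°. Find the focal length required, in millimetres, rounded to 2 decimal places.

23.52 mm

Sensor diagonal = √(17.3² + 13²) = √468.2900 ≈ 21.6400 mm.
From α = 2·arctan(d/2f) we get f = d / (2·tan(α/2)).
With d = 21.6400 mm and α/2 = 24.7°, tan(α/2) ≈ 0.45995, so f ≈ 21.6400 / 0.91990 ≈ 23.5244 mm.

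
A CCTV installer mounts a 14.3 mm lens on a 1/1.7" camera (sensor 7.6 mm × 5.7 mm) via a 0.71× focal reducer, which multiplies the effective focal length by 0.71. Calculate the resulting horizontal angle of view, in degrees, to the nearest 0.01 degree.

Effective focal length f = 14.3 × 0.71 = 10.153 mm.
α = 2·arctan(7.6 / (2 × 10.153)) = 2·arctan(0.37427) ≈ 41.0391°.

41.04°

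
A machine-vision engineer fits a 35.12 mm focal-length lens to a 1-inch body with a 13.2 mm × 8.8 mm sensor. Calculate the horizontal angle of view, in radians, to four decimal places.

Angle of view α = 2·arctan(w/2f) with w = 13.2 mm and f = 35.12 mm.
w/2f = 0.18793; arctan(0.18793) ≈ 0.1858 rad, so α ≈ 0.3715 rad.

0.3715 rad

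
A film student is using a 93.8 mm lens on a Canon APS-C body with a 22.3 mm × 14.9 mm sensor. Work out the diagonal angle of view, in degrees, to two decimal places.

16.27°

Sensor diagonal = √(22.3² + 14.9²) = √719.3000 ≈ 26.8198 mm.
Angle of view α = 2·arctan(d/2f) with d = 26.8198 mm and f = 93.8 mm.
d/2f = 0.14296; arctan(0.14296) ≈ 8.1360°, so α ≈ 16.2720°.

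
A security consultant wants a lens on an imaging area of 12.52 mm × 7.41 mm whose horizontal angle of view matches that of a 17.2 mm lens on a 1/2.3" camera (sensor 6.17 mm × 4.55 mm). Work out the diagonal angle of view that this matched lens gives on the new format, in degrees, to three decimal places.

23.546°

Equal horizontal AOV ⇒ f₂ = f₁ · 12.52/6.17 = 17.2 × 2.02917 ≈ 34.9018 mm.
Sensor diagonal = √(12.52² + 7.41²) = √211.6585 ≈ 14.5485 mm.
Diagonal AOV on the new format = 2·arctan(14.5485 / (2 × 34.9018)) = 2·arctan(0.20842) ≈ 23.5461°.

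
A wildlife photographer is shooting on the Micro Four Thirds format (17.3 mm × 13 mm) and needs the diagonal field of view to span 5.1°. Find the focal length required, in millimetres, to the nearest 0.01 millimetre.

242.95 mm

Sensor diagonal = √(17.3² + 13²) = √468.2900 ≈ 21.6400 mm.
From α = 2·arctan(d/2f) we get f = d / (2·tan(α/2)).
With d = 21.6400 mm and α/2 = 2.55°, tan(α/2) ≈ 0.04454, so f ≈ 21.6400 / 0.08907 ≈ 242.9534 mm.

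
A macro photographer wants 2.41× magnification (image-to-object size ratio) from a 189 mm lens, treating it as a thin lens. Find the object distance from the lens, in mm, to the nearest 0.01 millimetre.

267.42 mm

With m = dᵢ/dₒ and 1/f = 1/dₒ + 1/dᵢ, substituting dᵢ = m·dₒ gives 1/f = (1 + 1/m)/dₒ, hence dₒ = f·(1 + 1/m).
dₒ = 189 × (1 + 1/2.41) = 189 × 1.41494 ≈ 267.423 mm.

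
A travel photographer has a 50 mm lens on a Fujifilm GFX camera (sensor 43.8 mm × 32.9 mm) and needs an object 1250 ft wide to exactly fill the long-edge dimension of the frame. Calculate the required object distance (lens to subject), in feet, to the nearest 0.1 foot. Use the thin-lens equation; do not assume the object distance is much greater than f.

W: 1250 ft × 304.8 mm/ft = 380999.99 mm.
Magnification m = w/W = dᵢ/dₒ; combined with 1/f = 1/dₒ + 1/dᵢ this gives dₒ = f·(1 + W/w).
dₒ = 50 mm × (1 + 381000/43.8) = 50 × 8699.6299 ≈ 434981.493 mm = 434981.493/304.8 ft = 1427.1 ft.

1427.1 ft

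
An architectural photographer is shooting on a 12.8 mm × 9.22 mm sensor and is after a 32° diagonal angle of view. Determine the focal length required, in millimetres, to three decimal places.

27.507 mm

Sensor diagonal = √(12.8² + 9.22²) = √248.8484 ≈ 15.7749 mm.
From α = 2·arctan(d/2f) we get f = d / (2·tan(α/2)).
With d = 15.7749 mm and α/2 = 16°, tan(α/2) ≈ 0.28675, so f ≈ 15.7749 / 0.57349 ≈ 27.5069 mm.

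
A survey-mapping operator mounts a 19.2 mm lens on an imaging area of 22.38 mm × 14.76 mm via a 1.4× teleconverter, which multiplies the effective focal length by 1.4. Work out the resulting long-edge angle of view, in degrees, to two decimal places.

Effective focal length f = 19.2 × 1.4 = 26.88 mm.
α = 2·arctan(22.38 / (2 × 26.88)) = 2·arctan(0.41629) ≈ 45.2034°.

45.20°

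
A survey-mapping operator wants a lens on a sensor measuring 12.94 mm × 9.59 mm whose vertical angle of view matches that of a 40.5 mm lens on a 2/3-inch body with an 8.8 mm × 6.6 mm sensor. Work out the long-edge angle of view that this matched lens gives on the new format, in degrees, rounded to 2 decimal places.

Equal vertical AOV ⇒ f₂ = f₁ · 9.59/6.6 = 40.5 × 1.45303 ≈ 58.8477 mm.
Long-edge AOV on the new format = 2·arctan(12.94 / (2 × 58.8477)) = 2·arctan(0.10994) ≈ 12.5483°.

12.55°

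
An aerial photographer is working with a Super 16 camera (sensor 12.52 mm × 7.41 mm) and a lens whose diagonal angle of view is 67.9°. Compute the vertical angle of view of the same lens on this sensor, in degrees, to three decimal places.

37.854°

Sensor diagonal = √(12.52² + 7.41²) = √211.6585 ≈ 14.5485 mm.
From the diagonal AOV: f = 14.5485 / (2·tan(33.95°)) = 14.5485 / 1.34648 ≈ 10.8048 mm.
Vertical AOV = 2·arctan(7.41 / (2 × 10.8048)) = 2·arctan(0.34290) ≈ 37.8539°.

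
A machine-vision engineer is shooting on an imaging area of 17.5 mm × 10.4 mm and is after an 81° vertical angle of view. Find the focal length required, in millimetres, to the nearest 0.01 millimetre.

From α = 2·arctan(h/2f) we get f = h / (2·tan(α/2)).
With h = 10.4 mm and α/2 = 40.5°, tan(α/2) ≈ 0.85408, so f ≈ 10.4 / 1.70816 ≈ 6.0884 mm.

6.09 mm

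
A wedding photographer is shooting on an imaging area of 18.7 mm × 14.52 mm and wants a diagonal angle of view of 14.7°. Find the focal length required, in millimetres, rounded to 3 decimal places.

91.772 mm

Sensor diagonal = √(18.7² + 14.52²) = √560.5204 ≈ 23.6753 mm.
From α = 2·arctan(d/2f) we get f = d / (2·tan(α/2)).
With d = 23.6753 mm and α/2 = 7.35°, tan(α/2) ≈ 0.12899, so f ≈ 23.6753 / 0.25798 ≈ 91.7719 mm.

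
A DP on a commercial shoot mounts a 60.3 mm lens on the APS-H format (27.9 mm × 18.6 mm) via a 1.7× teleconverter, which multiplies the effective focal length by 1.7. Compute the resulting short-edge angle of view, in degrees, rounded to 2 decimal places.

10.37°

Effective focal length f = 60.3 × 1.7 = 102.51 mm.
α = 2·arctan(18.6 / (2 × 102.51)) = 2·arctan(0.09072) ≈ 10.3677°.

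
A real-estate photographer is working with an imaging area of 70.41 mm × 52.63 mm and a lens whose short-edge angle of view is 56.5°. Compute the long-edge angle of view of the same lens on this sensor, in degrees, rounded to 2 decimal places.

71.42°

From the short-edge AOV: f = 52.63 / (2·tan(28.25°)) = 52.63 / 1.07464 ≈ 48.9746 mm.
Long-edge AOV = 2·arctan(70.41 / (2 × 48.9746)) = 2·arctan(0.71884) ≈ 71.4203°.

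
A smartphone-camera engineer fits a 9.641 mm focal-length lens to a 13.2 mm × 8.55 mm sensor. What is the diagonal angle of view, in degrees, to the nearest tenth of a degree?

78.4°

Sensor diagonal = √(13.2² + 8.55²) = √247.3425 ≈ 15.7271 mm.
Angle of view α = 2·arctan(d/2f) with d = 15.7271 mm and f = 9.641 mm.
d/2f = 0.81564; arctan(0.81564) ≈ 39.2020°, so α ≈ 78.4040°.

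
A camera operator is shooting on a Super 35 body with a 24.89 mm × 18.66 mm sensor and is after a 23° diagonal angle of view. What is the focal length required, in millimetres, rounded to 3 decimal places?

Sensor diagonal = √(24.89² + 18.66²) = √967.7077 ≈ 31.1080 mm.
From α = 2·arctan(d/2f) we get f = d / (2·tan(α/2)).
With d = 31.1080 mm and α/2 = 11.5°, tan(α/2) ≈ 0.20345, so f ≈ 31.1080 / 0.40690 ≈ 76.4504 mm.

76.450 mm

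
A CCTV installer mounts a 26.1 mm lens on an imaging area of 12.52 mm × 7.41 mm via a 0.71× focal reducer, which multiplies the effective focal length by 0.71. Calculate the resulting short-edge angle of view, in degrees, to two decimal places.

22.61°

Effective focal length f = 26.1 × 0.71 = 18.531 mm.
α = 2·arctan(7.41 / (2 × 18.531)) = 2·arctan(0.19994) ≈ 22.6127°.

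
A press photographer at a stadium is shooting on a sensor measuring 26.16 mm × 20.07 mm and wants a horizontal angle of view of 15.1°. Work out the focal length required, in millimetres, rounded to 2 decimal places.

98.69 mm

From α = 2·arctan(w/2f) we get f = w / (2·tan(α/2)).
With w = 26.16 mm and α/2 = 7.55°, tan(α/2) ≈ 0.13254, so f ≈ 26.16 / 0.26508 ≈ 98.6869 mm.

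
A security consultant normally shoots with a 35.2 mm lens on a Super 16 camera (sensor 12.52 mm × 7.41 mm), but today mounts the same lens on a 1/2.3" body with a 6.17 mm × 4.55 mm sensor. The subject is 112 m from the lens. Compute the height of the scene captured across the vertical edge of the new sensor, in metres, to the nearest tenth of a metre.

14.5 m

The focal length stays 35.2 mm; the relevant sensor dimension is now h = 4.55 mm. Object distance dₒ = 112 m = 112000 mm.
Thin-lens field height W = h·(dₒ − f)/f = 4.55 × (112000 − 35.2)/35.2 ≈ 14472.723 mm = 14.4727 m.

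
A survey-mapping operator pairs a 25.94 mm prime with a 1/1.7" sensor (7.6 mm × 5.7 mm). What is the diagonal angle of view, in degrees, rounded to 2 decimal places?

20.75°

Sensor diagonal = √(7.6² + 5.7²) = √90.2500 ≈ 9.5000 mm.
Angle of view α = 2·arctan(d/2f) with d = 9.5000 mm and f = 25.94 mm.
d/2f = 0.18311; arctan(0.18311) ≈ 10.3767°, so α ≈ 20.7535°.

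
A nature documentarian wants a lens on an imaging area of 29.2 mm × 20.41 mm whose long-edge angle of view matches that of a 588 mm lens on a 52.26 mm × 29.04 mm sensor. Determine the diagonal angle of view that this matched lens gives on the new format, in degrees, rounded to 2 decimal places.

Equal long-edge AOV ⇒ f₂ = f₁ · 29.2/52.26 = 588 × 0.55874 ≈ 328.5419 mm.
Sensor diagonal = √(29.2² + 20.41²) = √1269.2081 ≈ 35.6259 mm.
Diagonal AOV on the new format = 2·arctan(35.6259 / (2 × 328.5419)) = 2·arctan(0.05422) ≈ 6.2069°.

6.21°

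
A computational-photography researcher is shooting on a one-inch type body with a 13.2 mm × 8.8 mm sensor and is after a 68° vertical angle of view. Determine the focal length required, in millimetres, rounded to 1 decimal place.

6.5 mm

From α = 2·arctan(h/2f) we get f = h / (2·tan(α/2)).
With h = 8.8 mm and α/2 = 34°, tan(α/2) ≈ 0.67451, so f ≈ 8.8 / 1.34902 ≈ 6.5233 mm.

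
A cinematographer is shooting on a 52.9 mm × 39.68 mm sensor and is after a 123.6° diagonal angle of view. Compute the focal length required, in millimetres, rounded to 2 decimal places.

17.73 mm

Sensor diagonal = √(52.9² + 39.68²) = √4372.9124 ≈ 66.1280 mm.
From α = 2·arctan(d/2f) we get f = d / (2·tan(α/2)).
With d = 66.1280 mm and α/2 = 61.8°, tan(α/2) ≈ 1.86499, so f ≈ 66.1280 / 3.72998 ≈ 17.7288 mm.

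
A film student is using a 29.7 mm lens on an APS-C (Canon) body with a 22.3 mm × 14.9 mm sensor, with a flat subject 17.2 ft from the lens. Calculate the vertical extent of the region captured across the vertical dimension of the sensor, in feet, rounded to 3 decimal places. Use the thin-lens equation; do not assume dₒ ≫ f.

8.580 ft

dₒ: 17.2 ft × 304.8 mm/ft = 5242.56 mm.
Similar triangles through the lens centre give W/dₒ = h/dᵢ; with 1/f = 1/dₒ + 1/dᵢ this gives W = h·(dₒ − f)/f.
W = 14.9 mm × (5242.56 − 29.7) / 29.7 = 14.9 × 175.5172 ≈ 2615.206 mm = 2615.206/304.8 ft = 8.58007 ft.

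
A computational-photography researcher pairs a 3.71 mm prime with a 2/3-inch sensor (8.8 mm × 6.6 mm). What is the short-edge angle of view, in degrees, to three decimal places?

83.305°

Angle of view α = 2·arctan(h/2f) with h = 6.6 mm and f = 3.71 mm.
h/2f = 0.88949; arctan(0.88949) ≈ 41.6527°, so α ≈ 83.3054°.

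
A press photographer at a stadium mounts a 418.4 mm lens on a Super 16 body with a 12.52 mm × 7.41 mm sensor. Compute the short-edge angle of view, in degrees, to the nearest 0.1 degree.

Angle of view α = 2·arctan(h/2f) with h = 7.41 mm and f = 418.4 mm.
h/2f = 0.00886; arctan(0.00886) ≈ 0.5074°, so α ≈ 1.0147°.

1.0°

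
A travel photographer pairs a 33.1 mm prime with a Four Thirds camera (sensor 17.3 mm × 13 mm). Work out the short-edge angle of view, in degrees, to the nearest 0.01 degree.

22.22°

Angle of view α = 2·arctan(h/2f) with h = 13 mm and f = 33.1 mm.
h/2f = 0.19637; arctan(0.19637) ≈ 11.1101°, so α ≈ 22.2201°.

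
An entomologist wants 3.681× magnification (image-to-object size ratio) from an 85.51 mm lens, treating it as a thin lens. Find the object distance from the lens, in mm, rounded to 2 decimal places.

With m = dᵢ/dₒ and 1/f = 1/dₒ + 1/dᵢ, substituting dᵢ = m·dₒ gives 1/f = (1 + 1/m)/dₒ, hence dₒ = f·(1 + 1/m).
dₒ = 85.51 × (1 + 1/3.681) = 85.51 × 1.27167 ≈ 108.740 mm.

108.74 mm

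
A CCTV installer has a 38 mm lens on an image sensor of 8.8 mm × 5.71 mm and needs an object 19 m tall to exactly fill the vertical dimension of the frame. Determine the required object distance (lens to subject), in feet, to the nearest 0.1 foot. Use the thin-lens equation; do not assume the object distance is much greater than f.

415.0 ft

W: 19 m = 19000 mm.
Magnification m = h/W = dᵢ/dₒ; combined with 1/f = 1/dₒ + 1/dᵢ this gives dₒ = f·(1 + W/h).
dₒ = 38 mm × (1 + 19000/5.71) = 38 × 3328.4956 ≈ 126482.834 mm = 126482.834/304.8 ft = 414.97 ft.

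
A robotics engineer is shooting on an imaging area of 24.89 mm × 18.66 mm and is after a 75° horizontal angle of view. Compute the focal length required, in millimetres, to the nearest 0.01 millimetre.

16.22 mm

From α = 2·arctan(w/2f) we get f = w / (2·tan(α/2)).
With w = 24.89 mm and α/2 = 37.5°, tan(α/2) ≈ 0.76733, so f ≈ 24.89 / 1.53465 ≈ 16.2186 mm.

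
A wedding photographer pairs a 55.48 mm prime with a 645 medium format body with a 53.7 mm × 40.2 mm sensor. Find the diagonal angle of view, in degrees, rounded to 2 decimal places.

Sensor diagonal = √(53.7² + 40.2²) = √4499.7300 ≈ 67.0800 mm.
Angle of view α = 2·arctan(d/2f) with d = 67.0800 mm and f = 55.48 mm.
d/2f = 0.60454; arctan(0.60454) ≈ 31.1547°, so α ≈ 62.3095°.

62.31°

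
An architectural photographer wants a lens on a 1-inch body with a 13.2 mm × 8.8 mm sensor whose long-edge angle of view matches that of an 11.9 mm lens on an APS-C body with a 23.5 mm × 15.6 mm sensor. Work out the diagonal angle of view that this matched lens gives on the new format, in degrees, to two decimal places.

99.76°

Equal long-edge AOV ⇒ f₂ = f₁ · 13.2/23.5 = 11.9 × 0.56170 ≈ 6.6843 mm.
Sensor diagonal = √(13.2² + 8.8²) = √251.6800 ≈ 15.8644 mm.
Diagonal AOV on the new format = 2·arctan(15.8644 / (2 × 6.6843)) = 2·arctan(1.18670) ≈ 99.7602°.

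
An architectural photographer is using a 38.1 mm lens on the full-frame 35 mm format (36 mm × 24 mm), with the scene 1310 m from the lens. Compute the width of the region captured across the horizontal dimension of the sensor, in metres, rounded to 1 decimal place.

1237.8 m

dₒ: 1310 m = 1.31e+06 mm.
Similar triangles through the lens centre give W/dₒ = w/dᵢ; with 1/f = 1/dₒ + 1/dᵢ this gives W = w·(dₒ − f)/f.
W = 36 mm × (1.31e+06 − 38.1) / 38.1 = 36 × 34382.2021 ≈ 1237759.276 mm = 1237.76 m.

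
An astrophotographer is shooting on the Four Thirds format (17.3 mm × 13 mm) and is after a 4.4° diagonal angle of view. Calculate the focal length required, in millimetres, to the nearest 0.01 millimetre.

Sensor diagonal = √(17.3² + 13²) = √468.2900 ≈ 21.6400 mm.
From α = 2·arctan(d/2f) we get f = d / (2·tan(α/2)).
With d = 21.6400 mm and α/2 = 2.2°, tan(α/2) ≈ 0.03842, so f ≈ 21.6400 / 0.07683 ≈ 281.6527 mm.

281.65 mm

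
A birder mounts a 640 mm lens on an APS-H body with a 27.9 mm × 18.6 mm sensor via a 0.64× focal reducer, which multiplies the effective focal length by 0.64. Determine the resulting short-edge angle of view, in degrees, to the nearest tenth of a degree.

2.6°

Effective focal length f = 640 × 0.64 = 409.6 mm.
α = 2·arctan(18.6 / (2 × 409.6)) = 2·arctan(0.02271) ≈ 2.6014°.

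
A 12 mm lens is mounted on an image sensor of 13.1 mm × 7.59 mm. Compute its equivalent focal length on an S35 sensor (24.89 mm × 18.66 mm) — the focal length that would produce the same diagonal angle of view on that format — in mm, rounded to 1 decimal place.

24.7 mm

Sensor diagonal = √(13.1² + 7.59²) = √229.2181 ≈ 15.1400 mm.
Sensor diagonal = √(24.89² + 18.66²) = √967.7077 ≈ 31.1080 mm.
Equal angle of view means equal diagonal/f ratio, so f₂ = f₁ · (diagonal₂/diagonal₁) = 12 × 31.1080/15.1400.
f₂ = 12 × 2.05470 ≈ 24.656 mm.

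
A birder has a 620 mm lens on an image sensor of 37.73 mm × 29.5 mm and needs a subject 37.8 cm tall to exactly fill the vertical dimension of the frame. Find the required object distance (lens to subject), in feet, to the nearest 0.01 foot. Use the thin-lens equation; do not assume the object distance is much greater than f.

28.10 ft

W: 37.8 cm = 378 mm.
Magnification m = h/W = dᵢ/dₒ; combined with 1/f = 1/dₒ + 1/dᵢ this gives dₒ = f·(1 + W/h).
dₒ = 620 mm × (1 + 378/29.5) = 620 × 13.8136 ≈ 8564.407 mm = 8564.407/304.8 ft = 28.0984 ft.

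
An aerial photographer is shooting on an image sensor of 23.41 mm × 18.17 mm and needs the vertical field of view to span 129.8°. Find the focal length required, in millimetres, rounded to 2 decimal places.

From α = 2·arctan(h/2f) we get f = h / (2·tan(α/2)).
With h = 18.17 mm and α/2 = 64.9°, tan(α/2) ≈ 2.13477, so f ≈ 18.17 / 4.26954 ≈ 4.2557 mm.

4.26 mm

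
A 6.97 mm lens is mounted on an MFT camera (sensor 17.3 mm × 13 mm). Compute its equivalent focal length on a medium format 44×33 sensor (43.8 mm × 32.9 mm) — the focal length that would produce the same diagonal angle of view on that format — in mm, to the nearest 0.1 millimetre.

Sensor diagonal = √(17.3² + 13²) = √468.2900 ≈ 21.6400 mm.
Sensor diagonal = √(43.8² + 32.9²) = √3000.8500 ≈ 54.7800 mm.
Equal angle of view means equal diagonal/f ratio, so f₂ = f₁ · (diagonal₂/diagonal₁) = 6.97 × 54.7800/21.6400.
f₂ = 6.97 × 2.53142 ≈ 17.644 mm.

17.6 mm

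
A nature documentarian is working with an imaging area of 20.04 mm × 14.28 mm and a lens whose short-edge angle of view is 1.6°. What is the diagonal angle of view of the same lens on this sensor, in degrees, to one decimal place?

From the short-edge AOV: f = 14.28 / (2·tan(0.8°)) = 14.28 / 0.02793 ≈ 511.3316 mm.
Sensor diagonal = √(20.04² + 14.28²) = √605.5200 ≈ 24.6073 mm.
Diagonal AOV = 2·arctan(24.6073 / (2 × 511.3316)) = 2·arctan(0.02406) ≈ 2.7568°.

2.8°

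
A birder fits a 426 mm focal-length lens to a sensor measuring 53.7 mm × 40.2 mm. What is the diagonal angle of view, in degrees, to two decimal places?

9.00°

Sensor diagonal = √(53.7² + 40.2²) = √4499.7300 ≈ 67.0800 mm.
Angle of view α = 2·arctan(d/2f) with d = 67.0800 mm and f = 426 mm.
d/2f = 0.07873; arctan(0.07873) ≈ 4.5017°, so α ≈ 9.0035°.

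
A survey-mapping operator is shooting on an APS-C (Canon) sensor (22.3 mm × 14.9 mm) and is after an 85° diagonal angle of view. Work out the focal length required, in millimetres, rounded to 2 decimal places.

Sensor diagonal = √(22.3² + 14.9²) = √719.3000 ≈ 26.8198 mm.
From α = 2·arctan(d/2f) we get f = d / (2·tan(α/2)).
With d = 26.8198 mm and α/2 = 42.5°, tan(α/2) ≈ 0.91633, so f ≈ 26.8198 / 1.83266 ≈ 14.6343 mm.

14.63 mm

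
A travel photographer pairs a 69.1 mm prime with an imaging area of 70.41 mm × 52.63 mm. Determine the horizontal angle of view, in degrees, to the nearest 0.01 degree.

Angle of view α = 2·arctan(w/2f) with w = 70.41 mm and f = 69.1 mm.
w/2f = 0.50948; arctan(0.50948) ≈ 26.9979°, so α ≈ 53.9958°.

54.00°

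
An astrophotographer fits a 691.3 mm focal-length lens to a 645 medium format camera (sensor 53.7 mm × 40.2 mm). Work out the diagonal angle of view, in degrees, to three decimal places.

Sensor diagonal = √(53.7² + 40.2²) = √4499.7300 ≈ 67.0800 mm.
Angle of view α = 2·arctan(d/2f) with d = 67.0800 mm and f = 691.3 mm.
d/2f = 0.04852; arctan(0.04852) ≈ 2.7777°, so α ≈ 5.5553°.

5.555°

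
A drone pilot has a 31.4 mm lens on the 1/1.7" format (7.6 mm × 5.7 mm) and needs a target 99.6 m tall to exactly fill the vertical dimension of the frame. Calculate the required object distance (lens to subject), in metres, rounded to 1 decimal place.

W: 99.6 m = 99600 mm.
Magnification m = h/W = dᵢ/dₒ; combined with 1/f = 1/dₒ + 1/dᵢ this gives dₒ = f·(1 + W/h).
dₒ = 31.4 mm × (1 + 99600/5.7) = 31.4 × 17474.6842 ≈ 548705.084 mm = 548.705 m.

548.7 m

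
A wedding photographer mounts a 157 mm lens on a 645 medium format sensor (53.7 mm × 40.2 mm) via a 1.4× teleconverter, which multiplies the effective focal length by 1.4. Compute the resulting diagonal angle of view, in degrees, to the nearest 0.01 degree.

17.35°

Effective focal length f = 157 × 1.4 = 219.8 mm.
Sensor diagonal = √(53.7² + 40.2²) = √4499.7300 ≈ 67.0800 mm.
α = 2·arctan(67.080 / (2 × 219.8)) = 2·arctan(0.15259) ≈ 17.3521°.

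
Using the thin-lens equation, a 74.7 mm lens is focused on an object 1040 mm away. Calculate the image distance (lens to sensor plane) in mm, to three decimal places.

1/dᵢ = 1/f − 1/dₒ = 1/74.7 − 1/1040 = 0.0124253 mm⁻¹.
dᵢ = 1/0.0124253 ≈ 80.4807 mm.

80.481 mm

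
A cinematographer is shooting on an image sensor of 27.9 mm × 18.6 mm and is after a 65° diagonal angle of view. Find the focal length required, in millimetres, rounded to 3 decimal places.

Sensor diagonal = √(27.9² + 18.6²) = √1124.3700 ≈ 33.5316 mm.
From α = 2·arctan(d/2f) we get f = d / (2·tan(α/2)).
With d = 33.5316 mm and α/2 = 32.5°, tan(α/2) ≈ 0.63707, so f ≈ 33.5316 / 1.27414 ≈ 26.3171 mm.

26.317 mm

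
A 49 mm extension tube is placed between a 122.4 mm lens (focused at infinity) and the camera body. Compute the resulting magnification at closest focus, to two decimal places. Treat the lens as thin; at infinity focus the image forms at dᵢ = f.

The tube moves the image plane from f to f + e, so dᵢ = 122.4 + 49 = 171.4 mm. Focus is achieved when 1/f = 1/dₒ + 1/dᵢ, giving dₒ = 1/(1/f − 1/(f+e)).
Magnification m = dᵢ/dₒ = (f+e)·(1/f − 1/(f+e)) = e/f = 49/122.4 ≈ 0.4003.

0.40×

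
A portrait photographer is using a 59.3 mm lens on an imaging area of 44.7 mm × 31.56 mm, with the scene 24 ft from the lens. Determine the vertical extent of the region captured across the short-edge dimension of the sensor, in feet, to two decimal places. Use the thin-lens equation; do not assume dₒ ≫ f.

12.67 ft

dₒ: 24 ft × 304.8 mm/ft = 7315.20 mm.
Similar triangles through the lens centre give W/dₒ = h/dᵢ; with 1/f = 1/dₒ + 1/dᵢ this gives W = h·(dₒ − f)/f.
W = 31.56 mm × (7315.2 − 59.3) / 59.3 = 31.56 × 122.3592 ≈ 3861.656 mm = 3861.656/304.8 ft = 12.6695 ft.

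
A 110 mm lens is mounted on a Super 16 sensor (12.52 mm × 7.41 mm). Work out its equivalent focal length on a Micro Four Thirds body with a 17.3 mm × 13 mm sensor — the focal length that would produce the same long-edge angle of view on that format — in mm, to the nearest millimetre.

Equal angle of view means equal width/f ratio, so f₂ = f₁ · (width₂/width₁) = 110 × 17.3/12.52.
f₂ = 110 × 1.38179 ≈ 151.997 mm.

152 mm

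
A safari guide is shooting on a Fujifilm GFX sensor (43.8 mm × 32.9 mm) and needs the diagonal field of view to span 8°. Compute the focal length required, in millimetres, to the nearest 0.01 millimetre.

391.70 mm

Sensor diagonal = √(43.8² + 32.9²) = √3000.8500 ≈ 54.7800 mm.
From α = 2·arctan(d/2f) we get f = d / (2·tan(α/2)).
With d = 54.7800 mm and α/2 = 4°, tan(α/2) ≈ 0.06993, so f ≈ 54.7800 / 0.13985 ≈ 391.6954 mm.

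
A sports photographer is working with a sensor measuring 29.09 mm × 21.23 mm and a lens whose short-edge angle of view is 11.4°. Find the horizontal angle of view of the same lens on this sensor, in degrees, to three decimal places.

15.576°

From the short-edge AOV: f = 21.23 / (2·tan(5.7°)) = 21.23 / 0.19963 ≈ 106.3486 mm.
Horizontal AOV = 2·arctan(29.09 / (2 × 106.3486)) = 2·arctan(0.13677) ≈ 15.5757°.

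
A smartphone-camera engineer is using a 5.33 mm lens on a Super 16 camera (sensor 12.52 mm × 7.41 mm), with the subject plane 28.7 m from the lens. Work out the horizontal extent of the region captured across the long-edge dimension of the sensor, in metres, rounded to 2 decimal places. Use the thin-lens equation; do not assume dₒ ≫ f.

dₒ: 28.7 m = 28700 mm.
Similar triangles through the lens centre give W/dₒ = w/dᵢ; with 1/f = 1/dₒ + 1/dᵢ this gives W = w·(dₒ − f)/f.
W = 12.52 mm × (28700 − 5.33) / 5.33 = 12.52 × 5383.6154 ≈ 67402.865 mm = 67.4029 m.

67.40 m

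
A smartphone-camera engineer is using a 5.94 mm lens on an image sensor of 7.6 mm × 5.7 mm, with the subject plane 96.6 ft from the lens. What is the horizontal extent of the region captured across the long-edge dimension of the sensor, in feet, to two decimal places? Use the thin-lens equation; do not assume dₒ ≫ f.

123.57 ft

dₒ: 96.6 ft × 304.8 mm/ft = 29443.68 mm.
Similar triangles through the lens centre give W/dₒ = w/dᵢ; with 1/f = 1/dₒ + 1/dᵢ this gives W = w·(dₒ − f)/f.
W = 7.6 mm × (29443.7 − 5.94) / 5.94 = 7.6 × 4955.8483 ≈ 37664.447 mm = 37664.447/304.8 ft = 123.571 ft.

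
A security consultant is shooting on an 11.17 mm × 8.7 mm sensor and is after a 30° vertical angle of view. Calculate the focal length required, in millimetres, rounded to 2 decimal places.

16.23 mm

From α = 2·arctan(h/2f) we get f = h / (2·tan(α/2)).
With h = 8.7 mm and α/2 = 15°, tan(α/2) ≈ 0.26795, so f ≈ 8.7 / 0.53590 ≈ 16.2344 mm.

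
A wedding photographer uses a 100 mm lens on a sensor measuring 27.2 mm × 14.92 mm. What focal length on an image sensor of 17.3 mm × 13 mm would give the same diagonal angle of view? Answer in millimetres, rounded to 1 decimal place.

69.8 mm

Sensor diagonal = √(27.2² + 14.92²) = √962.4464 ≈ 31.0233 mm.
Sensor diagonal = √(17.3² + 13²) = √468.2900 ≈ 21.6400 mm.
Equal angle of view means equal diagonal/f ratio, so f₂ = f₁ · (diagonal₂/diagonal₁) = 100 × 21.6400/31.0233.
f₂ = 100 × 0.69754 ≈ 69.754 mm.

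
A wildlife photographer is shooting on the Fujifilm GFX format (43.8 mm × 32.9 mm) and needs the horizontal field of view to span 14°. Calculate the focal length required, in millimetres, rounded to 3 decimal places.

178.361 mm

From α = 2·arctan(w/2f) we get f = w / (2·tan(α/2)).
With w = 43.8 mm and α/2 = 7°, tan(α/2) ≈ 0.12278, so f ≈ 43.8 / 0.24557 ≈ 178.3612 mm.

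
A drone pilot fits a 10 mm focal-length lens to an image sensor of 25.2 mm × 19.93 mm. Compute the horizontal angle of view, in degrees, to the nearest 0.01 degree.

Angle of view α = 2·arctan(w/2f) with w = 25.2 mm and f = 10 mm.
w/2f = 1.26000; arctan(1.26000) ≈ 51.5627°, so α ≈ 103.1254°.

103.13°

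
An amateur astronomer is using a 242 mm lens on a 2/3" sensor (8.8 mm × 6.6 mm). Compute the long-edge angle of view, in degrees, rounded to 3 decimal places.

Angle of view α = 2·arctan(w/2f) with w = 8.8 mm and f = 242 mm.
w/2f = 0.01818; arctan(0.01818) ≈ 1.0416°, so α ≈ 2.0833°.

2.083°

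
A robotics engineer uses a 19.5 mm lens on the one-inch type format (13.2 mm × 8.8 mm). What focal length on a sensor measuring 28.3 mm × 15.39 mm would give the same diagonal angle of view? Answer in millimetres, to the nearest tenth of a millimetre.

39.6 mm

Sensor diagonal = √(13.2² + 8.8²) = √251.6800 ≈ 15.8644 mm.
Sensor diagonal = √(28.3² + 15.39²) = √1037.7421 ≈ 32.2140 mm.
Equal angle of view means equal diagonal/f ratio, so f₂ = f₁ · (diagonal₂/diagonal₁) = 19.5 × 32.2140/15.8644.
f₂ = 19.5 × 2.03058 ≈ 39.596 mm.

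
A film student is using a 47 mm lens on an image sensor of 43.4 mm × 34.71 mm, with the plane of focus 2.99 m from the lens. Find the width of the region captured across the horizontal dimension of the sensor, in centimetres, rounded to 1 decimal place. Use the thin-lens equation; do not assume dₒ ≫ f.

271.8 cm

dₒ: 2.99 m = 2990 mm.
Similar triangles through the lens centre give W/dₒ = w/dᵢ; with 1/f = 1/dₒ + 1/dᵢ this gives W = w·(dₒ − f)/f.
W = 43.4 mm × (2990 − 47) / 47 = 43.4 × 62.6170 ≈ 2717.579 mm = 271.758 cm.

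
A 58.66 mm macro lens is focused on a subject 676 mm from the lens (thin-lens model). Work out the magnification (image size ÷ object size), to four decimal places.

Thin lens: 1/f = 1/dₒ + 1/dᵢ → 1/dᵢ = 1/58.66 − 1/676 = 0.0155681 mm⁻¹, so dᵢ ≈ 64.2339 mm.
Magnification m = dᵢ/dₒ = 64.2339/676 ≈ 0.09502.

0.0950×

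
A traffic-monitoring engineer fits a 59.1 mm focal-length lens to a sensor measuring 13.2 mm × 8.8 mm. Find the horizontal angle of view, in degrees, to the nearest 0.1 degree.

12.7°

Angle of view α = 2·arctan(w/2f) with w = 13.2 mm and f = 59.1 mm.
w/2f = 0.11168; arctan(0.11168) ≈ 6.3721°, so α ≈ 12.7442°.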